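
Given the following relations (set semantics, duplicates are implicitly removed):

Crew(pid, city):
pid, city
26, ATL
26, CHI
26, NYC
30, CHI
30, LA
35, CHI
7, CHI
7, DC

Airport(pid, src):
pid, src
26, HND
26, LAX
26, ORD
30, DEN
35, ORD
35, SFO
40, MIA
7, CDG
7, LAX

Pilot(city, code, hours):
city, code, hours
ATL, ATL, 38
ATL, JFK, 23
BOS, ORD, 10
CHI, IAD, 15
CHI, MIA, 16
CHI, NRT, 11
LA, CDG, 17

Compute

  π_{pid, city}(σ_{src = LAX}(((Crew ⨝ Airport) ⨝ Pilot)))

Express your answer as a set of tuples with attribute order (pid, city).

Natural join on pid: {(26, ATL, HND), (26, ATL, LAX), (26, ATL, ORD), (26, CHI, HND), (26, CHI, LAX), (26, CHI, ORD), (26, NYC, HND), (26, NYC, LAX), (26, NYC, ORD), (30, CHI, DEN), (30, LA, DEN), (35, CHI, ORD), (35, CHI, SFO), (7, CHI, CDG), (7, CHI, LAX), (7, DC, CDG), (7, DC, LAX)}
Natural join on city: {(26, ATL, HND, ATL, 38), (26, ATL, HND, JFK, 23), (26, ATL, LAX, ATL, 38), (26, ATL, LAX, JFK, 23), (26, ATL, ORD, ATL, 38), (26, ATL, ORD, JFK, 23), (26, CHI, HND, IAD, 15), (26, CHI, HND, MIA, 16), (26, CHI, HND, NRT, 11), (26, CHI, LAX, IAD, 15), (26, CHI, LAX, MIA, 16), (26, CHI, LAX, NRT, 11), (26, CHI, ORD, IAD, 15), (26, CHI, ORD, MIA, 16), (26, CHI, ORD, NRT, 11), (30, CHI, DEN, IAD, 15), (30, CHI, DEN, MIA, 16), (30, CHI, DEN, NRT, 11), (30, LA, DEN, CDG, 17), (35, CHI, ORD, IAD, 15), (35, CHI, ORD, MIA, 16), (35, CHI, ORD, NRT, 11), (35, CHI, SFO, IAD, 15), (35, CHI, SFO, MIA, 16), (35, CHI, SFO, NRT, 11), (7, CHI, CDG, IAD, 15), (7, CHI, CDG, MIA, 16), (7, CHI, CDG, NRT, 11), (7, CHI, LAX, IAD, 15), (7, CHI, LAX, MIA, 16), (7, CHI, LAX, NRT, 11)}
Filtering on src = LAX leaves {(26, ATL, LAX, ATL, 38), (26, ATL, LAX, JFK, 23), (26, CHI, LAX, IAD, 15), (26, CHI, LAX, MIA, 16), (26, CHI, LAX, NRT, 11), (7, CHI, LAX, IAD, 15), (7, CHI, LAX, MIA, 16), (7, CHI, LAX, NRT, 11)}.
Keep only column(s) pid, city (5 duplicate(s) eliminated): {(26, ATL), (26, CHI), (7, CHI)}

{(26, ATL), (26, CHI), (7, CHI)}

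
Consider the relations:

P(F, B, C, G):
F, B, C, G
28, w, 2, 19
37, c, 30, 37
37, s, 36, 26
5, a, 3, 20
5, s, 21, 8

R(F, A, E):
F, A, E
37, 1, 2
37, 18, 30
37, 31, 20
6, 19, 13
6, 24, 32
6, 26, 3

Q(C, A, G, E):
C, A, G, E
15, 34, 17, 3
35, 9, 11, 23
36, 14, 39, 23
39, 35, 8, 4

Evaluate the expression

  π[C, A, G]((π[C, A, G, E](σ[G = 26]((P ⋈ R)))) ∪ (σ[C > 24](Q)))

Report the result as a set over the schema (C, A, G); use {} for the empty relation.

Natural join on F: {(37, c, 30, 37, 1, 2), (37, c, 30, 37, 18, 30), (37, c, 30, 37, 31, 20), (37, s, 36, 26, 1, 2), (37, s, 36, 26, 18, 30), (37, s, 36, 26, 31, 20)}
Filtering on G = 26 leaves {(37, s, 36, 26, 1, 2), (37, s, 36, 26, 18, 30), (37, s, 36, 26, 31, 20)}.
Keep only column(s) C, A, G, E: {(36, 1, 26, 2), (36, 18, 26, 30), (36, 31, 26, 20)}
Filtering on C > 24 leaves {(35, 9, 11, 23), (36, 14, 39, 23), (39, 35, 8, 4)}.
Set union of the two operands is {(35, 9, 11, 23), (36, 1, 26, 2), (36, 14, 39, 23), (36, 18, 26, 30), (36, 31, 26, 20), (39, 35, 8, 4)}.
Keep only column(s) C, A, G: {(35, 9, 11), (36, 1, 26), (36, 14, 39), (36, 18, 26), (36, 31, 26), (39, 35, 8)}

{(35, 9, 11), (36, 1, 26), (36, 14, 39), (36, 18, 26), (36, 31, 26), (39, 35, 8)}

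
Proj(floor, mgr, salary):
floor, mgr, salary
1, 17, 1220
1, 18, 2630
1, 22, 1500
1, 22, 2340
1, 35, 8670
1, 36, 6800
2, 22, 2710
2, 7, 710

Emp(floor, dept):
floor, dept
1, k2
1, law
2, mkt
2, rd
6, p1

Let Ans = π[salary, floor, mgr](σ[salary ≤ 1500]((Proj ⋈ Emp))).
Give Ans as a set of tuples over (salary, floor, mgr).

Joining Proj and Emp on floor yields {(1, 17, 1220, k2), (1, 17, 1220, law), (1, 18, 2630, k2), (1, 18, 2630, law), (1, 22, 1500, k2), (1, 22, 1500, law), (1, 22, 2340, k2), (1, 22, 2340, law), (1, 35, 8670, k2), (1, 35, 8670, law), (1, 36, 6800, k2), (1, 36, 6800, law), (2, 22, 2710, mkt), (2, 22, 2710, rd), (2, 7, 710, mkt), (2, 7, 710, rd)}.
Apply σ_{salary ≤ 1500}; surviving tuples: {(1, 17, 1220, k2), (1, 17, 1220, law), (1, 22, 1500, k2), (1, 22, 1500, law), (2, 7, 710, mkt), (2, 7, 710, rd)}
π_{salary, floor, mgr} gives {(1220, 1, 17), (1500, 1, 22), (710, 2, 7)} (3 duplicate(s) eliminated).

{(1220, 1, 17), (1500, 1, 22), (710, 2, 7)}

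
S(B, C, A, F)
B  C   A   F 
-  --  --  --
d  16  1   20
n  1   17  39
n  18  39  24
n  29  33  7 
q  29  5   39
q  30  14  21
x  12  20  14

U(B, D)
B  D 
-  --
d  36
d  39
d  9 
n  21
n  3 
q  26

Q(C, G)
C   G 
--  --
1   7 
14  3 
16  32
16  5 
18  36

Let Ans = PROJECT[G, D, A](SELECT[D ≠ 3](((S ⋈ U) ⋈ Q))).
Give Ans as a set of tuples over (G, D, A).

Natural join on B: {(d, 16, 1, 20, 36), (d, 16, 1, 20, 39), (d, 16, 1, 20, 9), (n, 1, 17, 39, 21), (n, 1, 17, 39, 3), (n, 18, 39, 24, 21), (n, 18, 39, 24, 3), (n, 29, 33, 7, 21), (n, 29, 33, 7, 3), (q, 29, 5, 39, 26), (q, 30, 14, 21, 26)}
Natural join on C: {(d, 16, 1, 20, 36, 32), (d, 16, 1, 20, 36, 5), (d, 16, 1, 20, 39, 32), (d, 16, 1, 20, 39, 5), (d, 16, 1, 20, 9, 32), (d, 16, 1, 20, 9, 5), (n, 1, 17, 39, 21, 7), (n, 1, 17, 39, 3, 7), (n, 18, 39, 24, 21, 36), (n, 18, 39, 24, 3, 36)}
σ[D ≠ 3]: keep tuples satisfying D ≠ 3 → {(d, 16, 1, 20, 36, 32), (d, 16, 1, 20, 36, 5), (d, 16, 1, 20, 39, 32), (d, 16, 1, 20, 39, 5), (d, 16, 1, 20, 9, 32), (d, 16, 1, 20, 9, 5), (n, 1, 17, 39, 21, 7), (n, 18, 39, 24, 21, 36)}
π[G, D, A]: project onto (G, D, A) → {(32, 36, 1), (32, 39, 1), (32, 9, 1), (36, 21, 39), (5, 36, 1), (5, 39, 1), (5, 9, 1), (7, 21, 17)}

{(32, 36, 1), (32, 39, 1), (32, 9, 1), (36, 21, 39), (5, 36, 1), (5, 39, 1), (5, 9, 1), (7, 21, 17)}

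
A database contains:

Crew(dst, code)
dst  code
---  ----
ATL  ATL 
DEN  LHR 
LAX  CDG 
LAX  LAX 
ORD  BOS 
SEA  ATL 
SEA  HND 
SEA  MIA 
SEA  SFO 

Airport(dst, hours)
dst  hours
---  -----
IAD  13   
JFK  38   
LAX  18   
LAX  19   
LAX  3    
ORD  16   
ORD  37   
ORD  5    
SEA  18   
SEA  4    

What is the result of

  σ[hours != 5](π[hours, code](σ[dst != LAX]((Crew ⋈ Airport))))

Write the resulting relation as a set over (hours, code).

Joining Crew and Airport on dst yields {(LAX, CDG, 18), (LAX, CDG, 19), (LAX, CDG, 3), (LAX, LAX, 18), (LAX, LAX, 19), (LAX, LAX, 3), (ORD, BOS, 16), (ORD, BOS, 37), (ORD, BOS, 5), (SEA, ATL, 18), (SEA, ATL, 4), (SEA, HND, 18), (SEA, HND, 4), (SEA, MIA, 18), (SEA, MIA, 4), (SEA, SFO, 18), (SEA, SFO, 4)}.
Selection dst != LAX: {(ORD, BOS, 16), (ORD, BOS, 37), (ORD, BOS, 5), (SEA, ATL, 18), (SEA, ATL, 4), (SEA, HND, 18), (SEA, HND, 4), (SEA, MIA, 18), (SEA, MIA, 4), (SEA, SFO, 18), (SEA, SFO, 4)}
π[hours, code]: project onto (hours, code) → {(16, BOS), (18, ATL), (18, HND), (18, MIA), (18, SFO), (37, BOS), (4, ATL), (4, HND), (4, MIA), (4, SFO), (5, BOS)}
Selection hours != 5: {(16, BOS), (18, ATL), (18, HND), (18, MIA), (18, SFO), (37, BOS), (4, ATL), (4, HND), (4, MIA), (4, SFO)}

{(16, BOS), (18, ATL), (18, HND), (18, MIA), (18, SFO), (37, BOS), (4, ATL), (4, HND), (4, MIA), (4, SFO)}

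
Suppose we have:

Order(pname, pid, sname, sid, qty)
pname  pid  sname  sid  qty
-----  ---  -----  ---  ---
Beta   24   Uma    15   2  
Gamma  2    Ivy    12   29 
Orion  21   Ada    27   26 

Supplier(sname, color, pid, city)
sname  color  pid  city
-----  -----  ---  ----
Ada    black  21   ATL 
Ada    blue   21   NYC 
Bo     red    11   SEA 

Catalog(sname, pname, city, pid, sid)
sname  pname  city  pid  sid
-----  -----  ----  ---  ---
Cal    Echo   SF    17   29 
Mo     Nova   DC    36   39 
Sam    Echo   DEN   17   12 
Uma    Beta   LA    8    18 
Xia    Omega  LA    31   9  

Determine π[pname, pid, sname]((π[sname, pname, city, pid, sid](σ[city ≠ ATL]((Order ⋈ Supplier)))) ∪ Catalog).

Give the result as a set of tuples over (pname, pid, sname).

Joining Order and Supplier on pid, sname yields {(Orion, 21, Ada, 27, 26, black, ATL), (Orion, 21, Ada, 27, 26, blue, NYC)}.
Filtering on city ≠ ATL leaves {(Orion, 21, Ada, 27, 26, blue, NYC)}.
Keep only column(s) sname, pname, city, pid, sid: {(Ada, Orion, NYC, 21, 27)}
Union: {(Ada, Orion, NYC, 21, 27)} with {(Cal, Echo, SF, 17, 29), (Mo, Nova, DC, 36, 39), (Sam, Echo, DEN, 17, 12), (Uma, Beta, LA, 8, 18), (Xia, Omega, LA, 31, 9)} → {(Ada, Orion, NYC, 21, 27), (Cal, Echo, SF, 17, 29), (Mo, Nova, DC, 36, 39), (Sam, Echo, DEN, 17, 12), (Uma, Beta, LA, 8, 18), (Xia, Omega, LA, 31, 9)}
Keep only column(s) pname, pid, sname: {(Beta, 8, Uma), (Echo, 17, Cal), (Echo, 17, Sam), (Nova, 36, Mo), (Omega, 31, Xia), (Orion, 21, Ada)}

{(Beta, 8, Uma), (Echo, 17, Cal), (Echo, 17, Sam), (Nova, 36, Mo), (Omega, 31, Xia), (Orion, 21, Ada)}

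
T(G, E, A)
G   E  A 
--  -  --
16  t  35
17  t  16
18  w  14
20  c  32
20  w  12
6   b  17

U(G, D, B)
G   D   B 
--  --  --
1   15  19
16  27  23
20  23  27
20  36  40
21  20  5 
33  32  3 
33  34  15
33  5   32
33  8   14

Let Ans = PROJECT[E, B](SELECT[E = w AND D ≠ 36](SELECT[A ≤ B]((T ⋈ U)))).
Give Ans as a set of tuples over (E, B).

{(w, 27)}

Natural join on G: {(16, t, 35, 27, 23), (20, c, 32, 23, 27), (20, c, 32, 36, 40), (20, w, 12, 23, 27), (20, w, 12, 36, 40)}
Selection A ≤ B: {(20, c, 32, 36, 40), (20, w, 12, 23, 27), (20, w, 12, 36, 40)}
Selection E = w AND D ≠ 36: {(20, w, 12, 23, 27)}
Keep only column(s) E, B: {(w, 27)}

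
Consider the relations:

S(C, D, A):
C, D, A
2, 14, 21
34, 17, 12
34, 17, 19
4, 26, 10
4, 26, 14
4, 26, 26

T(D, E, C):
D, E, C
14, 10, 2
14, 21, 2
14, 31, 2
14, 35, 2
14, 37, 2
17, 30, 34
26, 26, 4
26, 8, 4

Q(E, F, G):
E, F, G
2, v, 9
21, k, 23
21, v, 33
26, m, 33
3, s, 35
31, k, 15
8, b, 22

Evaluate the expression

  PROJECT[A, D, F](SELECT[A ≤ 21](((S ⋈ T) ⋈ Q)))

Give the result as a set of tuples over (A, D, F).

Joining S and T on C, D yields {(2, 14, 21, 10), (2, 14, 21, 21), (2, 14, 21, 31), (2, 14, 21, 35), (2, 14, 21, 37), (34, 17, 12, 30), (34, 17, 19, 30), (4, 26, 10, 26), (4, 26, 10, 8), (4, 26, 14, 26), (4, 26, 14, 8), (4, 26, 26, 26), (4, 26, 26, 8)}.
Joining (S ⋈ T) and Q on E yields {(2, 14, 21, 21, k, 23), (2, 14, 21, 21, v, 33), (2, 14, 21, 31, k, 15), (4, 26, 10, 26, m, 33), (4, 26, 10, 8, b, 22), (4, 26, 14, 26, m, 33), (4, 26, 14, 8, b, 22), (4, 26, 26, 26, m, 33), (4, 26, 26, 8, b, 22)}.
Selection A ≤ 21: {(2, 14, 21, 21, k, 23), (2, 14, 21, 21, v, 33), (2, 14, 21, 31, k, 15), (4, 26, 10, 26, m, 33), (4, 26, 10, 8, b, 22), (4, 26, 14, 26, m, 33), (4, 26, 14, 8, b, 22)}
Projecting to A, D, F (1 duplicate(s) eliminated): {(10, 26, b), (10, 26, m), (14, 26, b), (14, 26, m), (21, 14, k), (21, 14, v)}

{(10, 26, b), (10, 26, m), (14, 26, b), (14, 26, m), (21, 14, k), (21, 14, v)}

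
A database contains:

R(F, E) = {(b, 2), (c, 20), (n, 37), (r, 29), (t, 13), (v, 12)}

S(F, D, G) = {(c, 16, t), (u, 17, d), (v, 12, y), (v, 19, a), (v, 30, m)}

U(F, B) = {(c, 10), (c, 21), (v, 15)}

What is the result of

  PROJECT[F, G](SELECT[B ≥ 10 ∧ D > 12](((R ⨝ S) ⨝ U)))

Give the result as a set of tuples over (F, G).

R ⋈ S (natural join on F): {(c, 20, 16, t), (v, 12, 12, y), (v, 12, 19, a), (v, 12, 30, m)}
(R ⨝ S) ⋈ U (natural join on F): {(c, 20, 16, t, 10), (c, 20, 16, t, 21), (v, 12, 12, y, 15), (v, 12, 19, a, 15), (v, 12, 30, m, 15)}
σ[B ≥ 10 ∧ D > 12]: keep tuples satisfying B ≥ 10 ∧ D > 12 → {(c, 20, 16, t, 10), (c, 20, 16, t, 21), (v, 12, 19, a, 15), (v, 12, 30, m, 15)}
Projecting to F, G (1 duplicate(s) eliminated): {(c, t), (v, a), (v, m)}

{(c, t), (v, a), (v, m)}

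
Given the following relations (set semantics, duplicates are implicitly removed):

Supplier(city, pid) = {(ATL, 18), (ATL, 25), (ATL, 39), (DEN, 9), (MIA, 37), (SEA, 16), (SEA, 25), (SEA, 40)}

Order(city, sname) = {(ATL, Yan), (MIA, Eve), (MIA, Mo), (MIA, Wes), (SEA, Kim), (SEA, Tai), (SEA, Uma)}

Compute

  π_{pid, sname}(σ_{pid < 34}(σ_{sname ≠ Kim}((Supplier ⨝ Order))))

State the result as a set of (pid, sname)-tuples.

{(16, Tai), (16, Uma), (18, Yan), (25, Tai), (25, Uma), (25, Yan)}

Supplier ⋈ Order (natural join on city): {(ATL, 18, Yan), (ATL, 25, Yan), (ATL, 39, Yan), (MIA, 37, Eve), (MIA, 37, Mo), (MIA, 37, Wes), (SEA, 16, Kim), (SEA, 16, Tai), (SEA, 16, Uma), (SEA, 25, Kim), (SEA, 25, Tai), (SEA, 25, Uma), (SEA, 40, Kim), (SEA, 40, Tai), (SEA, 40, Uma)}
Apply σ_{sname ≠ Kim}; surviving tuples: {(ATL, 18, Yan), (ATL, 25, Yan), (ATL, 39, Yan), (MIA, 37, Eve), (MIA, 37, Mo), (MIA, 37, Wes), (SEA, 16, Tai), (SEA, 16, Uma), (SEA, 25, Tai), (SEA, 25, Uma), (SEA, 40, Tai), (SEA, 40, Uma)}
Apply σ_{pid < 34}; surviving tuples: {(ATL, 18, Yan), (ATL, 25, Yan), (SEA, 16, Tai), (SEA, 16, Uma), (SEA, 25, Tai), (SEA, 25, Uma)}
Projecting to pid, sname: {(16, Tai), (16, Uma), (18, Yan), (25, Tai), (25, Uma), (25, Yan)}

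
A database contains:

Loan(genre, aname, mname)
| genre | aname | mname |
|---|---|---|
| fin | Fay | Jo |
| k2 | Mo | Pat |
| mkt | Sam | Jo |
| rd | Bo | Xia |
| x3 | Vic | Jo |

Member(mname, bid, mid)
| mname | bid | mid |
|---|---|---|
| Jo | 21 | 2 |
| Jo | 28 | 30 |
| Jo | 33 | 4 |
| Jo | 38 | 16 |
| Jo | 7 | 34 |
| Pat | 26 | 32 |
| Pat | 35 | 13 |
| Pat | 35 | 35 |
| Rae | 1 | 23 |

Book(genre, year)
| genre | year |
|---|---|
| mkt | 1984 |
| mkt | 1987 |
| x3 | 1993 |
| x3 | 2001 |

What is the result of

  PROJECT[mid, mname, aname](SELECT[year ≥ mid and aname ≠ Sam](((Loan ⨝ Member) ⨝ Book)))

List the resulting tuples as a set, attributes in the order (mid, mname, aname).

{(16, Jo, Vic), (2, Jo, Vic), (30, Jo, Vic), (34, Jo, Vic), (4, Jo, Vic)}

Joining Loan and Member on mname yields {(fin, Fay, Jo, 21, 2), (fin, Fay, Jo, 28, 30), (fin, Fay, Jo, 33, 4), (fin, Fay, Jo, 38, 16), (fin, Fay, Jo, 7, 34), (k2, Mo, Pat, 26, 32), (k2, Mo, Pat, 35, 13), (k2, Mo, Pat, 35, 35), (mkt, Sam, Jo, 21, 2), (mkt, Sam, Jo, 28, 30), (mkt, Sam, Jo, 33, 4), (mkt, Sam, Jo, 38, 16), (mkt, Sam, Jo, 7, 34), (x3, Vic, Jo, 21, 2), (x3, Vic, Jo, 28, 30), (x3, Vic, Jo, 33, 4), (x3, Vic, Jo, 38, 16), (x3, Vic, Jo, 7, 34)}.
Joining (Loan ⨝ Member) and Book on genre yields {(mkt, Sam, Jo, 21, 2, 1984), (mkt, Sam, Jo, 21, 2, 1987), (mkt, Sam, Jo, 28, 30, 1984), (mkt, Sam, Jo, 28, 30, 1987), (mkt, Sam, Jo, 33, 4, 1984), (mkt, Sam, Jo, 33, 4, 1987), (mkt, Sam, Jo, 38, 16, 1984), (mkt, Sam, Jo, 38, 16, 1987), (mkt, Sam, Jo, 7, 34, 1984), (mkt, Sam, Jo, 7, 34, 1987), (x3, Vic, Jo, 21, 2, 1993), (x3, Vic, Jo, 21, 2, 2001), (x3, Vic, Jo, 28, 30, 1993), (x3, Vic, Jo, 28, 30, 2001), (x3, Vic, Jo, 33, 4, 1993), (x3, Vic, Jo, 33, 4, 2001), (x3, Vic, Jo, 38, 16, 1993), (x3, Vic, Jo, 38, 16, 2001), (x3, Vic, Jo, 7, 34, 1993), (x3, Vic, Jo, 7, 34, 2001)}.
Filtering on year ≥ mid and aname ≠ Sam leaves {(x3, Vic, Jo, 21, 2, 1993), (x3, Vic, Jo, 21, 2, 2001), (x3, Vic, Jo, 28, 30, 1993), (x3, Vic, Jo, 28, 30, 2001), (x3, Vic, Jo, 33, 4, 1993), (x3, Vic, Jo, 33, 4, 2001), (x3, Vic, Jo, 38, 16, 1993), (x3, Vic, Jo, 38, 16, 2001), (x3, Vic, Jo, 7, 34, 1993), (x3, Vic, Jo, 7, 34, 2001)}.
Keep only column(s) mid, mname, aname (5 duplicate(s) eliminated): {(16, Jo, Vic), (2, Jo, Vic), (30, Jo, Vic), (34, Jo, Vic), (4, Jo, Vic)}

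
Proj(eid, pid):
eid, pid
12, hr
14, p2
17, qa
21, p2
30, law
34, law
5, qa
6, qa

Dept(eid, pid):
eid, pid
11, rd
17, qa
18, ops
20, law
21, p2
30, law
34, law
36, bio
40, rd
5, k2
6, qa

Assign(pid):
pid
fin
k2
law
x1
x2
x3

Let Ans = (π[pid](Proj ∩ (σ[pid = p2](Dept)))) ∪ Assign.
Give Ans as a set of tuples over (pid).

{fin, k2, law, p2, x1, x2, x3}

Selection pid = p2: {(21, p2)}
Intersection: {(12, hr), (14, p2), (17, qa), (21, p2), (30, law), (34, law), (5, qa), (6, qa)} with {(21, p2)} → {(21, p2)}
π_{pid} gives {p2}.
Union: {p2} with {fin, k2, law, x1, x2, x3} → {fin, k2, law, p2, x1, x2, x3}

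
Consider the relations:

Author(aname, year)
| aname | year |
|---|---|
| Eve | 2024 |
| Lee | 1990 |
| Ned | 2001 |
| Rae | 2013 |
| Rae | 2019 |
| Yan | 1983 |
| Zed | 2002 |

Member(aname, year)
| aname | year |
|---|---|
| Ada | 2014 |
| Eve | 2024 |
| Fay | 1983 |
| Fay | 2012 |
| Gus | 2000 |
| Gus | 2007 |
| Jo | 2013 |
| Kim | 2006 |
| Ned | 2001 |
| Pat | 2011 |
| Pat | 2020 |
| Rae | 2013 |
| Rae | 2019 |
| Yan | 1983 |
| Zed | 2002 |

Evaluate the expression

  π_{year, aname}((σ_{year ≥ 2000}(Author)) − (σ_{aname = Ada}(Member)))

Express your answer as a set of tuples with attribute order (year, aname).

Selection year ≥ 2000: {(Eve, 2024), (Ned, 2001), (Rae, 2013), (Rae, 2019), (Zed, 2002)}
Selection aname = Ada: {(Ada, 2014)}
Taking the difference: {(Eve, 2024), (Ned, 2001), (Rae, 2013), (Rae, 2019), (Zed, 2002)}
Keep only column(s) year, aname: {(2001, Ned), (2002, Zed), (2013, Rae), (2019, Rae), (2024, Eve)}

{(2001, Ned), (2002, Zed), (2013, Rae), (2019, Rae), (2024, Eve)}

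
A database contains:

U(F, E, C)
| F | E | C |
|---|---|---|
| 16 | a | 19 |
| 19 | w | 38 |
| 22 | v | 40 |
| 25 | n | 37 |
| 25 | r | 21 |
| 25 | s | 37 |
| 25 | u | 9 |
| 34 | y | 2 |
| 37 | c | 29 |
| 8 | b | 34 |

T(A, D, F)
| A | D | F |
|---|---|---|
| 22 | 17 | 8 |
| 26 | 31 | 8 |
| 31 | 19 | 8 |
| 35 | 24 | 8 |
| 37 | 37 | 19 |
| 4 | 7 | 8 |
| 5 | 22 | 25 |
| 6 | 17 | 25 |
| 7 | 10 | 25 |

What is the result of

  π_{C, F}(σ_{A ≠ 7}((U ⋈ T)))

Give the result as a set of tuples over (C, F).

{(21, 25), (34, 8), (37, 25), (38, 19), (9, 25)}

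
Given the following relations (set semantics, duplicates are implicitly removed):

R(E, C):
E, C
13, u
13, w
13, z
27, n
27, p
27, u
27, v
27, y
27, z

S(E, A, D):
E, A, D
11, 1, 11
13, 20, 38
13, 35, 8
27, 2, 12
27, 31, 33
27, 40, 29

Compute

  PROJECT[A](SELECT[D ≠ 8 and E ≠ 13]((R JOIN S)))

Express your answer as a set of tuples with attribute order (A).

{2, 31, 40}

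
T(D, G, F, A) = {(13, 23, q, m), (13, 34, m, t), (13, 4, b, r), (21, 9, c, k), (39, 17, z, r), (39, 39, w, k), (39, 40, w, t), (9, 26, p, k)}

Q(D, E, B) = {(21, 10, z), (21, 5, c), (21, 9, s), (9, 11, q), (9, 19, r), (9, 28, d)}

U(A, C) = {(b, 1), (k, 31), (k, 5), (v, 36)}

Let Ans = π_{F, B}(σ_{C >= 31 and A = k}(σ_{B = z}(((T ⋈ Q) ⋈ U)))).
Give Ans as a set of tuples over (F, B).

Joining T and Q on D yields {(21, 9, c, k, 10, z), (21, 9, c, k, 5, c), (21, 9, c, k, 9, s), (9, 26, p, k, 11, q), (9, 26, p, k, 19, r), (9, 26, p, k, 28, d)}.
Joining (T ⋈ Q) and U on A yields {(21, 9, c, k, 10, z, 31), (21, 9, c, k, 10, z, 5), (21, 9, c, k, 5, c, 31), (21, 9, c, k, 5, c, 5), (21, 9, c, k, 9, s, 31), (21, 9, c, k, 9, s, 5), (9, 26, p, k, 11, q, 31), (9, 26, p, k, 11, q, 5), (9, 26, p, k, 19, r, 31), (9, 26, p, k, 19, r, 5), (9, 26, p, k, 28, d, 31), (9, 26, p, k, 28, d, 5)}.
Apply σ_{B = z}; surviving tuples: {(21, 9, c, k, 10, z, 31), (21, 9, c, k, 10, z, 5)}
Apply σ_{C >= 31 and A = k}; surviving tuples: {(21, 9, c, k, 10, z, 31)}
Keep only column(s) F, B: {(c, z)}

{(c, z)}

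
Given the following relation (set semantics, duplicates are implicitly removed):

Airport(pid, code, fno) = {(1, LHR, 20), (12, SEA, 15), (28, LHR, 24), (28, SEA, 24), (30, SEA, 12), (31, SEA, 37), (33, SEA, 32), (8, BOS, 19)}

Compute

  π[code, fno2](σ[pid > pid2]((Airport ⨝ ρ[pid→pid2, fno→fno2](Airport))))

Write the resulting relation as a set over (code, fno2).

ρ[pid→pid2, fno→fno2]: schema becomes (pid2, code, fno2); tuples unchanged.
Joining Airport and ρ[pid→pid2, fno→fno2](Airport) on code yields {(1, LHR, 20, 1, 20), (1, LHR, 20, 28, 24), (12, SEA, 15, 12, 15), (12, SEA, 15, 28, 24), (12, SEA, 15, 30, 12), (12, SEA, 15, 31, 37), (12, SEA, 15, 33, 32), (28, LHR, 24, 1, 20), (28, LHR, 24, 28, 24), (28, SEA, 24, 12, 15), (28, SEA, 24, 28, 24), (28, SEA, 24, 30, 12), (28, SEA, 24, 31, 37), (28, SEA, 24, 33, 32), (30, SEA, 12, 12, 15), (30, SEA, 12, 28, 24), (30, SEA, 12, 30, 12), (30, SEA, 12, 31, 37), (30, SEA, 12, 33, 32), (31, SEA, 37, 12, 15), (31, SEA, 37, 28, 24), (31, SEA, 37, 30, 12), (31, SEA, 37, 31, 37), (31, SEA, 37, 33, 32), (33, SEA, 32, 12, 15), (33, SEA, 32, 28, 24), (33, SEA, 32, 30, 12), (33, SEA, 32, 31, 37), (33, SEA, 32, 33, 32), (8, BOS, 19, 8, 19)}.
Apply σ_{pid > pid2}; surviving tuples: {(28, LHR, 24, 1, 20), (28, SEA, 24, 12, 15), (30, SEA, 12, 12, 15), (30, SEA, 12, 28, 24), (31, SEA, 37, 12, 15), (31, SEA, 37, 28, 24), (31, SEA, 37, 30, 12), (33, SEA, 32, 12, 15), (33, SEA, 32, 28, 24), (33, SEA, 32, 30, 12), (33, SEA, 32, 31, 37)}
Keep only column(s) code, fno2 (6 duplicate(s) eliminated): {(LHR, 20), (SEA, 12), (SEA, 15), (SEA, 24), (SEA, 37)}

{(LHR, 20), (SEA, 12), (SEA, 15), (SEA, 24), (SEA, 37)}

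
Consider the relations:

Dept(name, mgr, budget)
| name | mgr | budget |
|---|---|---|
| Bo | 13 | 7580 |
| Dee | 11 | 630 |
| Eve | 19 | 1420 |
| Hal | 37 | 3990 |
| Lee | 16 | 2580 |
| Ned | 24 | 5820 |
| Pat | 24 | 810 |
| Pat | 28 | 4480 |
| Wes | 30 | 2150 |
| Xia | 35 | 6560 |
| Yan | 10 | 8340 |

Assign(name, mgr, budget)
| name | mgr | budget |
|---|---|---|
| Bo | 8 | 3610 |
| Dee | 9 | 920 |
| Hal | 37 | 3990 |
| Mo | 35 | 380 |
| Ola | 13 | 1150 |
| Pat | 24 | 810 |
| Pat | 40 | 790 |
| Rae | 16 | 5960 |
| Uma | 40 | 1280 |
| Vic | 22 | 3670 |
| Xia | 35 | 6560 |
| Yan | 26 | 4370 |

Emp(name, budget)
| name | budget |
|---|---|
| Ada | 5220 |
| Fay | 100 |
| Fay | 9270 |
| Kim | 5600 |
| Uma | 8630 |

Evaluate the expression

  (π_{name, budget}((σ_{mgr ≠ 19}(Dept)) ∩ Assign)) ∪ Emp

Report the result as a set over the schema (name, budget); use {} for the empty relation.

{(Ada, 5220), (Fay, 100), (Fay, 9270), (Hal, 3990), (Kim, 5600), (Pat, 810), (Uma, 8630), (Xia, 6560)}

σ[mgr ≠ 19]: keep tuples satisfying mgr ≠ 19 → {(Bo, 13, 7580), (Dee, 11, 630), (Hal, 37, 3990), (Lee, 16, 2580), (Ned, 24, 5820), (Pat, 24, 810), (Pat, 28, 4480), (Wes, 30, 2150), (Xia, 35, 6560), (Yan, 10, 8340)}
Set intersection of the two operands is {(Hal, 37, 3990), (Pat, 24, 810), (Xia, 35, 6560)}.
π_{name, budget} gives {(Hal, 3990), (Pat, 810), (Xia, 6560)}.
Set union of the two operands is {(Ada, 5220), (Fay, 100), (Fay, 9270), (Hal, 3990), (Kim, 5600), (Pat, 810), (Uma, 8630), (Xia, 6560)}.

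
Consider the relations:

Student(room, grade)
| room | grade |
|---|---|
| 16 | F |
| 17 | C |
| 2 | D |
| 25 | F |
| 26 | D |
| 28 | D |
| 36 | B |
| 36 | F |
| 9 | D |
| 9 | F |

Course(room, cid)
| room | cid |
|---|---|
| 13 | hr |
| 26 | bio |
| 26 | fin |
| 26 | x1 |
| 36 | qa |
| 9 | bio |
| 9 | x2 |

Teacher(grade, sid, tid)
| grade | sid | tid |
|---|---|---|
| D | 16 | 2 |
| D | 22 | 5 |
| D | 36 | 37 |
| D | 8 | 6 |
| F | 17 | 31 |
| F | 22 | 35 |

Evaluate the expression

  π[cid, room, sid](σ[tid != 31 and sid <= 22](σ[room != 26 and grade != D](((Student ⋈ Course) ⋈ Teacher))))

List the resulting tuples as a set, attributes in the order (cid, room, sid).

{(bio, 9, 22), (qa, 36, 22), (x2, 9, 22)}

Joining Student and Course on room yields {(26, D, bio), (26, D, fin), (26, D, x1), (36, B, qa), (36, F, qa), (9, D, bio), (9, D, x2), (9, F, bio), (9, F, x2)}.
Joining (Student ⋈ Course) and Teacher on grade yields {(26, D, bio, 16, 2), (26, D, bio, 22, 5), (26, D, bio, 36, 37), (26, D, bio, 8, 6), (26, D, fin, 16, 2), (26, D, fin, 22, 5), (26, D, fin, 36, 37), (26, D, fin, 8, 6), (26, D, x1, 16, 2), (26, D, x1, 22, 5), (26, D, x1, 36, 37), (26, D, x1, 8, 6), (36, F, qa, 17, 31), (36, F, qa, 22, 35), (9, D, bio, 16, 2), (9, D, bio, 22, 5), (9, D, bio, 36, 37), (9, D, bio, 8, 6), (9, D, x2, 16, 2), (9, D, x2, 22, 5), (9, D, x2, 36, 37), (9, D, x2, 8, 6), (9, F, bio, 17, 31), (9, F, bio, 22, 35), (9, F, x2, 17, 31), (9, F, x2, 22, 35)}.
Selection room != 26 and grade != D: {(36, F, qa, 17, 31), (36, F, qa, 22, 35), (9, F, bio, 17, 31), (9, F, bio, 22, 35), (9, F, x2, 17, 31), (9, F, x2, 22, 35)}
Selection tid != 31 and sid <= 22: {(36, F, qa, 22, 35), (9, F, bio, 22, 35), (9, F, x2, 22, 35)}
Keep only column(s) cid, room, sid: {(bio, 9, 22), (qa, 36, 22), (x2, 9, 22)}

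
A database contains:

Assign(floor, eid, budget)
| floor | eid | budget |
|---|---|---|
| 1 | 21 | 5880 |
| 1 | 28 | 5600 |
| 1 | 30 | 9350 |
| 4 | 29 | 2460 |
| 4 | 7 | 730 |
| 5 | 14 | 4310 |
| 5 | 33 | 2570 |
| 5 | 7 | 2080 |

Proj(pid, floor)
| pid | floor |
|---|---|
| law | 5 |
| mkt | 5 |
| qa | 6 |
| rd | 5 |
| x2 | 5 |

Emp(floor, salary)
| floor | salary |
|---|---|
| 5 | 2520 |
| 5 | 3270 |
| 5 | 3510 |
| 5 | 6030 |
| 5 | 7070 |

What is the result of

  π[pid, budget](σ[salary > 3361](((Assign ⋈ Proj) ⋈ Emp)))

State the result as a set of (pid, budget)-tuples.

Joining Assign and Proj on floor yields {(5, 14, 4310, law), (5, 14, 4310, mkt), (5, 14, 4310, rd), (5, 14, 4310, x2), (5, 33, 2570, law), (5, 33, 2570, mkt), (5, 33, 2570, rd), (5, 33, 2570, x2), (5, 7, 2080, law), (5, 7, 2080, mkt), (5, 7, 2080, rd), (5, 7, 2080, x2)}.
Joining (Assign ⋈ Proj) and Emp on floor yields {(5, 14, 4310, law, 2520), (5, 14, 4310, law, 3270), (5, 14, 4310, law, 3510), (5, 14, 4310, law, 6030), (5, 14, 4310, law, 7070), (5, 14, 4310, mkt, 2520), (5, 14, 4310, mkt, 3270), (5, 14, 4310, mkt, 3510), (5, 14, 4310, mkt, 6030), (5, 14, 4310, mkt, 7070), (5, 14, 4310, rd, 2520), (5, 14, 4310, rd, 3270), (5, 14, 4310, rd, 3510), (5, 14, 4310, rd, 6030), (5, 14, 4310, rd, 7070), (5, 14, 4310, x2, 2520), (5, 14, 4310, x2, 3270), (5, 14, 4310, x2, 3510), (5, 14, 4310, x2, 6030), (5, 14, 4310, x2, 7070), (5, 33, 2570, law, 2520), (5, 33, 2570, law, 3270), (5, 33, 2570, law, 3510), (5, 33, 2570, law, 6030), (5, 33, 2570, law, 7070), (5, 33, 2570, mkt, 2520), (5, 33, 2570, mkt, 3270), (5, 33, 2570, mkt, 3510), (5, 33, 2570, mkt, 6030), (5, 33, 2570, mkt, 7070), (5, 33, 2570, rd, 2520), (5, 33, 2570, rd, 3270), (5, 33, 2570, rd, 3510), (5, 33, 2570, rd, 6030), (5, 33, 2570, rd, 7070), (5, 33, 2570, x2, 2520), (5, 33, 2570, x2, 3270), (5, 33, 2570, x2, 3510), (5, 33, 2570, x2, 6030), (5, 33, 2570, x2, 7070), (5, 7, 2080, law, 2520), (5, 7, 2080, law, 3270), (5, 7, 2080, law, 3510), (5, 7, 2080, law, 6030), (5, 7, 2080, law, 7070), (5, 7, 2080, mkt, 2520), (5, 7, 2080, mkt, 3270), (5, 7, 2080, mkt, 3510), (5, 7, 2080, mkt, 6030), (5, 7, 2080, mkt, 7070), (5, 7, 2080, rd, 2520), (5, 7, 2080, rd, 3270), (5, 7, 2080, rd, 3510), (5, 7, 2080, rd, 6030), (5, 7, 2080, rd, 7070), (5, 7, 2080, x2, 2520), (5, 7, 2080, x2, 3270), (5, 7, 2080, x2, 3510), (5, 7, 2080, x2, 6030), (5, 7, 2080, x2, 7070)}.
σ[salary > 3361]: keep tuples satisfying salary > 3361 → {(5, 14, 4310, law, 3510), (5, 14, 4310, law, 6030), (5, 14, 4310, law, 7070), (5, 14, 4310, mkt, 3510), (5, 14, 4310, mkt, 6030), (5, 14, 4310, mkt, 7070), (5, 14, 4310, rd, 3510), (5, 14, 4310, rd, 6030), (5, 14, 4310, rd, 7070), (5, 14, 4310, x2, 3510), (5, 14, 4310, x2, 6030), (5, 14, 4310, x2, 7070), (5, 33, 2570, law, 3510), (5, 33, 2570, law, 6030), (5, 33, 2570, law, 7070), (5, 33, 2570, mkt, 3510), (5, 33, 2570, mkt, 6030), (5, 33, 2570, mkt, 7070), (5, 33, 2570, rd, 3510), (5, 33, 2570, rd, 6030), (5, 33, 2570, rd, 7070), (5, 33, 2570, x2, 3510), (5, 33, 2570, x2, 6030), (5, 33, 2570, x2, 7070), (5, 7, 2080, law, 3510), (5, 7, 2080, law, 6030), (5, 7, 2080, law, 7070), (5, 7, 2080, mkt, 3510), (5, 7, 2080, mkt, 6030), (5, 7, 2080, mkt, 7070), (5, 7, 2080, rd, 3510), (5, 7, 2080, rd, 6030), (5, 7, 2080, rd, 7070), (5, 7, 2080, x2, 3510), (5, 7, 2080, x2, 6030), (5, 7, 2080, x2, 7070)}
Projecting to pid, budget (24 duplicate(s) eliminated): {(law, 2080), (law, 2570), (law, 4310), (mkt, 2080), (mkt, 2570), (mkt, 4310), (rd, 2080), (rd, 2570), (rd, 4310), (x2, 2080), (x2, 2570), (x2, 4310)}

{(law, 2080), (law, 2570), (law, 4310), (mkt, 2080), (mkt, 2570), (mkt, 4310), (rd, 2080), (rd, 2570), (rd, 4310), (x2, 2080), (x2, 2570), (x2, 4310)}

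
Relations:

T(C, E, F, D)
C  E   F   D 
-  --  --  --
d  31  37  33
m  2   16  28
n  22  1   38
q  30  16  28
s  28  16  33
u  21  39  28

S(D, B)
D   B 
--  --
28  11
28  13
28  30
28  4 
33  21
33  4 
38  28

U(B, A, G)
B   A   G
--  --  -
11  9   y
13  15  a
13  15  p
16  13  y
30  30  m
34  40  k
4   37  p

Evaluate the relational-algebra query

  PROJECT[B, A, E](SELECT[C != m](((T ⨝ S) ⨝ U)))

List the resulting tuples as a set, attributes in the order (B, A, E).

{(11, 9, 21), (11, 9, 30), (13, 15, 21), (13, 15, 30), (30, 30, 21), (30, 30, 30), (4, 37, 21), (4, 37, 28), (4, 37, 30), (4, 37, 31)}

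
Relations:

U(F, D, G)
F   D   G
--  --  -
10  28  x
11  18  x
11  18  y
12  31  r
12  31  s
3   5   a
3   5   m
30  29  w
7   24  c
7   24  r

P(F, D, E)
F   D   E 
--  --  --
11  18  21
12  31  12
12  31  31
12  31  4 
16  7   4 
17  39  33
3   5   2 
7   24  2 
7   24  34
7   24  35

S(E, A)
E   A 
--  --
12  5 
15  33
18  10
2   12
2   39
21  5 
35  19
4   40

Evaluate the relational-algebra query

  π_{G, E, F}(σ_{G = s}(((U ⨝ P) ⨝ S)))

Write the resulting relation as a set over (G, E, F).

{(s, 12, 12), (s, 4, 12)}

U ⋈ P (natural join on F, D): {(11, 18, x, 21), (11, 18, y, 21), (12, 31, r, 12), (12, 31, r, 31), (12, 31, r, 4), (12, 31, s, 12), (12, 31, s, 31), (12, 31, s, 4), (3, 5, a, 2), (3, 5, m, 2), (7, 24, c, 2), (7, 24, c, 34), (7, 24, c, 35), (7, 24, r, 2), (7, 24, r, 34), (7, 24, r, 35)}
(U ⨝ P) ⋈ S (natural join on E): {(11, 18, x, 21, 5), (11, 18, y, 21, 5), (12, 31, r, 12, 5), (12, 31, r, 4, 40), (12, 31, s, 12, 5), (12, 31, s, 4, 40), (3, 5, a, 2, 12), (3, 5, a, 2, 39), (3, 5, m, 2, 12), (3, 5, m, 2, 39), (7, 24, c, 2, 12), (7, 24, c, 2, 39), (7, 24, c, 35, 19), (7, 24, r, 2, 12), (7, 24, r, 2, 39), (7, 24, r, 35, 19)}
Filtering on G = s leaves {(12, 31, s, 12, 5), (12, 31, s, 4, 40)}.
π_{G, E, F} gives {(s, 12, 12), (s, 4, 12)}.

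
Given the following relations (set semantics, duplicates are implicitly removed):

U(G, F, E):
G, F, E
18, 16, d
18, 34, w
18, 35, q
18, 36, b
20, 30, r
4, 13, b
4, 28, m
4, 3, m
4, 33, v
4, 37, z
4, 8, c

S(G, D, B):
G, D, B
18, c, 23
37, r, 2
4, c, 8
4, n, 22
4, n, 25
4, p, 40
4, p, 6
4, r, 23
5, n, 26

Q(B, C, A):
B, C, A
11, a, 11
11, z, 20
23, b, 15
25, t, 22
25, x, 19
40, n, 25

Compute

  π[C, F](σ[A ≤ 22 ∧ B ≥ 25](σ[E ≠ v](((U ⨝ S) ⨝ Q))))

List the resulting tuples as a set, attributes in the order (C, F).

{(t, 13), (t, 28), (t, 3), (t, 37), (t, 8), (x, 13), (x, 28), (x, 3), (x, 37), (x, 8)}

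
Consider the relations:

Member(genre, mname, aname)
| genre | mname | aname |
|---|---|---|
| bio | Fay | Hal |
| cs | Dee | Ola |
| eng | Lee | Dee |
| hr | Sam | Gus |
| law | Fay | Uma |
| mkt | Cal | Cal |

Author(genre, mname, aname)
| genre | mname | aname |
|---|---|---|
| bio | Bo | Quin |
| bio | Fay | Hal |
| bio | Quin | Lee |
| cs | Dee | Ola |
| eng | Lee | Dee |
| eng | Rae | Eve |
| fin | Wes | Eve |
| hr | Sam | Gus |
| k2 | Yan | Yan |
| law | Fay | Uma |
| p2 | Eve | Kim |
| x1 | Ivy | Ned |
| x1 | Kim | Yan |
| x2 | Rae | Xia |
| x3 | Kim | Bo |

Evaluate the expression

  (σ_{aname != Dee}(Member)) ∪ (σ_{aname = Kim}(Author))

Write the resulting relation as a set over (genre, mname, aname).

Selection aname != Dee: {(bio, Fay, Hal), (cs, Dee, Ola), (hr, Sam, Gus), (law, Fay, Uma), (mkt, Cal, Cal)}
Selection aname = Kim: {(p2, Eve, Kim)}
Set union of the two operands is {(bio, Fay, Hal), (cs, Dee, Ola), (hr, Sam, Gus), (law, Fay, Uma), (mkt, Cal, Cal), (p2, Eve, Kim)}.

{(bio, Fay, Hal), (cs, Dee, Ola), (hr, Sam, Gus), (law, Fay, Uma), (mkt, Cal, Cal), (p2, Eve, Kim)}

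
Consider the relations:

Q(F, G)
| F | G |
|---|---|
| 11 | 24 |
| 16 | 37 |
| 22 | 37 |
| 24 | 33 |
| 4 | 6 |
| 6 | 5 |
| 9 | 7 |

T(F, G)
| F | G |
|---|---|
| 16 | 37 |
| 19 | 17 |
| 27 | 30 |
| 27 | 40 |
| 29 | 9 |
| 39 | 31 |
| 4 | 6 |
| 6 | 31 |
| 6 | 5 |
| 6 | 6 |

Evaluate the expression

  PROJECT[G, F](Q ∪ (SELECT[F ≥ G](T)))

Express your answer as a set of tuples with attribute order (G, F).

Filtering on F ≥ G leaves {(19, 17), (29, 9), (39, 31), (6, 5), (6, 6)}.
Taking the union: {(11, 24), (16, 37), (19, 17), (22, 37), (24, 33), (29, 9), (39, 31), (4, 6), (6, 5), (6, 6), (9, 7)}
π[G, F]: project onto (G, F) → {(17, 19), (24, 11), (31, 39), (33, 24), (37, 16), (37, 22), (5, 6), (6, 4), (6, 6), (7, 9), (9, 29)}

{(17, 19), (24, 11), (31, 39), (33, 24), (37, 16), (37, 22), (5, 6), (6, 4), (6, 6), (7, 9), (9, 29)}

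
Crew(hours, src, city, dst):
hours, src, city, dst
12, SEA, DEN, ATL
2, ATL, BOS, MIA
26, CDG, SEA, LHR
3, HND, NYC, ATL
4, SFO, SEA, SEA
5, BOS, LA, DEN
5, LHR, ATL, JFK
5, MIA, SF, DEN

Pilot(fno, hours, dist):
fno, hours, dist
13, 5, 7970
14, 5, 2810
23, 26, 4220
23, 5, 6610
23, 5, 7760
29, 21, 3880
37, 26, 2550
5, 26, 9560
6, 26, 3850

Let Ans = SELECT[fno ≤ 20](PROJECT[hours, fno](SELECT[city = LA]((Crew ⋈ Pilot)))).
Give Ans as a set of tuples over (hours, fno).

Natural join on hours: {(26, CDG, SEA, LHR, 23, 4220), (26, CDG, SEA, LHR, 37, 2550), (26, CDG, SEA, LHR, 5, 9560), (26, CDG, SEA, LHR, 6, 3850), (5, BOS, LA, DEN, 13, 7970), (5, BOS, LA, DEN, 14, 2810), (5, BOS, LA, DEN, 23, 6610), (5, BOS, LA, DEN, 23, 7760), (5, LHR, ATL, JFK, 13, 7970), (5, LHR, ATL, JFK, 14, 2810), (5, LHR, ATL, JFK, 23, 6610), (5, LHR, ATL, JFK, 23, 7760), (5, MIA, SF, DEN, 13, 7970), (5, MIA, SF, DEN, 14, 2810), (5, MIA, SF, DEN, 23, 6610), (5, MIA, SF, DEN, 23, 7760)}
Filtering on city = LA leaves {(5, BOS, LA, DEN, 13, 7970), (5, BOS, LA, DEN, 14, 2810), (5, BOS, LA, DEN, 23, 6610), (5, BOS, LA, DEN, 23, 7760)}.
π_{hours, fno} gives {(5, 13), (5, 14), (5, 23)} (1 duplicate(s) eliminated).
Filtering on fno ≤ 20 leaves {(5, 13), (5, 14)}.

{(5, 13), (5, 14)}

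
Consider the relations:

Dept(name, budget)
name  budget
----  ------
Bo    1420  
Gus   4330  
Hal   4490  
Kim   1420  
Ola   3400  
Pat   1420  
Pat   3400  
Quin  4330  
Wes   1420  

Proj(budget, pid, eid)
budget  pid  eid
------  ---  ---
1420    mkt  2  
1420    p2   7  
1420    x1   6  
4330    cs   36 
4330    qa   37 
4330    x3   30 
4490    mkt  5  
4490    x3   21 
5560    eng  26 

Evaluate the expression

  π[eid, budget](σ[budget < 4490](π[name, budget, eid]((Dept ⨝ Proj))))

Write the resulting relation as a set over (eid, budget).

{(2, 1420), (30, 4330), (36, 4330), (37, 4330), (6, 1420), (7, 1420)}

Joining Dept and Proj on budget yields {(Bo, 1420, mkt, 2), (Bo, 1420, p2, 7), (Bo, 1420, x1, 6), (Gus, 4330, cs, 36), (Gus, 4330, qa, 37), (Gus, 4330, x3, 30), (Hal, 4490, mkt, 5), (Hal, 4490, x3, 21), (Kim, 1420, mkt, 2), (Kim, 1420, p2, 7), (Kim, 1420, x1, 6), (Pat, 1420, mkt, 2), (Pat, 1420, p2, 7), (Pat, 1420, x1, 6), (Quin, 4330, cs, 36), (Quin, 4330, qa, 37), (Quin, 4330, x3, 30), (Wes, 1420, mkt, 2), (Wes, 1420, p2, 7), (Wes, 1420, x1, 6)}.
Projecting to name, budget, eid: {(Bo, 1420, 2), (Bo, 1420, 6), (Bo, 1420, 7), (Gus, 4330, 30), (Gus, 4330, 36), (Gus, 4330, 37), (Hal, 4490, 21), (Hal, 4490, 5), (Kim, 1420, 2), (Kim, 1420, 6), (Kim, 1420, 7), (Pat, 1420, 2), (Pat, 1420, 6), (Pat, 1420, 7), (Quin, 4330, 30), (Quin, 4330, 36), (Quin, 4330, 37), (Wes, 1420, 2), (Wes, 1420, 6), (Wes, 1420, 7)}
Filtering on budget < 4490 leaves {(Bo, 1420, 2), (Bo, 1420, 6), (Bo, 1420, 7), (Gus, 4330, 30), (Gus, 4330, 36), (Gus, 4330, 37), (Kim, 1420, 2), (Kim, 1420, 6), (Kim, 1420, 7), (Pat, 1420, 2), (Pat, 1420, 6), (Pat, 1420, 7), (Quin, 4330, 30), (Quin, 4330, 36), (Quin, 4330, 37), (Wes, 1420, 2), (Wes, 1420, 6), (Wes, 1420, 7)}.
Projecting to eid, budget (12 duplicate(s) eliminated): {(2, 1420), (30, 4330), (36, 4330), (37, 4330), (6, 1420), (7, 1420)}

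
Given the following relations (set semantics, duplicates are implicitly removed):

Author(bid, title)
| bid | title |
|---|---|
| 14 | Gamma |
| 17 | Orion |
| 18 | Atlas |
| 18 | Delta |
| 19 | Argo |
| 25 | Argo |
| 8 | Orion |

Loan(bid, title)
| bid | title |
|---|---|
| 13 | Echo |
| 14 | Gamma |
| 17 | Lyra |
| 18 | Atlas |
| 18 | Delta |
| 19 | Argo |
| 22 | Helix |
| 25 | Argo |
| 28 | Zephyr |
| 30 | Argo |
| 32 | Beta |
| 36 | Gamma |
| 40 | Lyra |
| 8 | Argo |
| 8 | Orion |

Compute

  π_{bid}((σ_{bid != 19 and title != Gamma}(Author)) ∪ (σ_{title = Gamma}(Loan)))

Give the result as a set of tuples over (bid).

Apply σ_{bid != 19 and title != Gamma}; surviving tuples: {(17, Orion), (18, Atlas), (18, Delta), (25, Argo), (8, Orion)}
Apply σ_{title = Gamma}; surviving tuples: {(14, Gamma), (36, Gamma)}
Union: {(17, Orion), (18, Atlas), (18, Delta), (25, Argo), (8, Orion)} with {(14, Gamma), (36, Gamma)} → {(14, Gamma), (17, Orion), (18, Atlas), (18, Delta), (25, Argo), (36, Gamma), (8, Orion)}
Projecting to bid (1 duplicate(s) eliminated): {14, 17, 18, 25, 36, 8}

{14, 17, 18, 25, 36, 8}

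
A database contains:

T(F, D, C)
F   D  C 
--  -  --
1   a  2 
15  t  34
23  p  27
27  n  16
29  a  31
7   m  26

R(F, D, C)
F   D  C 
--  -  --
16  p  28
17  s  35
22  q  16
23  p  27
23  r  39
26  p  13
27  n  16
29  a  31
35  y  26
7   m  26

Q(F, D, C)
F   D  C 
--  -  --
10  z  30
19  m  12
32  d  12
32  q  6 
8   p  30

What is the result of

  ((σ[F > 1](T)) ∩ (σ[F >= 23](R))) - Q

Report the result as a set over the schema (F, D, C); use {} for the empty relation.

{(23, p, 27), (27, n, 16), (29, a, 31)}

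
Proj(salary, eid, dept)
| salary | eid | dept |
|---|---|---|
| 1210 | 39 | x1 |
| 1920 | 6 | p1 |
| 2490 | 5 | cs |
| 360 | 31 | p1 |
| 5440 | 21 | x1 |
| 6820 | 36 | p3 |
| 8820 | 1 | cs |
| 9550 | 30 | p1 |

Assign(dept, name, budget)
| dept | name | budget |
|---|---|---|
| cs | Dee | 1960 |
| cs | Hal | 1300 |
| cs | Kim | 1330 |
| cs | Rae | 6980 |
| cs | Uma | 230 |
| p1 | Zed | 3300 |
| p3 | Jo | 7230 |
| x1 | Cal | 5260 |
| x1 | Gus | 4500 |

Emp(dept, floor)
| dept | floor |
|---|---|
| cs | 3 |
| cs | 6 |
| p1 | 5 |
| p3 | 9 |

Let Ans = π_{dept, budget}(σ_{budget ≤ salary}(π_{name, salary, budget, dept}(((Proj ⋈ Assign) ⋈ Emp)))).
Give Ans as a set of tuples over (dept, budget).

{(cs, 1300), (cs, 1330), (cs, 1960), (cs, 230), (cs, 6980), (p1, 3300)}

Natural join on dept: {(1210, 39, x1, Cal, 5260), (1210, 39, x1, Gus, 4500), (1920, 6, p1, Zed, 3300), (2490, 5, cs, Dee, 1960), (2490, 5, cs, Hal, 1300), (2490, 5, cs, Kim, 1330), (2490, 5, cs, Rae, 6980), (2490, 5, cs, Uma, 230), (360, 31, p1, Zed, 3300), (5440, 21, x1, Cal, 5260), (5440, 21, x1, Gus, 4500), (6820, 36, p3, Jo, 7230), (8820, 1, cs, Dee, 1960), (8820, 1, cs, Hal, 1300), (8820, 1, cs, Kim, 1330), (8820, 1, cs, Rae, 6980), (8820, 1, cs, Uma, 230), (9550, 30, p1, Zed, 3300)}
Natural join on dept: {(1920, 6, p1, Zed, 3300, 5), (2490, 5, cs, Dee, 1960, 3), (2490, 5, cs, Dee, 1960, 6), (2490, 5, cs, Hal, 1300, 3), (2490, 5, cs, Hal, 1300, 6), (2490, 5, cs, Kim, 1330, 3), (2490, 5, cs, Kim, 1330, 6), (2490, 5, cs, Rae, 6980, 3), (2490, 5, cs, Rae, 6980, 6), (2490, 5, cs, Uma, 230, 3), (2490, 5, cs, Uma, 230, 6), (360, 31, p1, Zed, 3300, 5), (6820, 36, p3, Jo, 7230, 9), (8820, 1, cs, Dee, 1960, 3), (8820, 1, cs, Dee, 1960, 6), (8820, 1, cs, Hal, 1300, 3), (8820, 1, cs, Hal, 1300, 6), (8820, 1, cs, Kim, 1330, 3), (8820, 1, cs, Kim, 1330, 6), (8820, 1, cs, Rae, 6980, 3), (8820, 1, cs, Rae, 6980, 6), (8820, 1, cs, Uma, 230, 3), (8820, 1, cs, Uma, 230, 6), (9550, 30, p1, Zed, 3300, 5)}
π[name, salary, budget, dept]: project onto (name, salary, budget, dept) (10 duplicate(s) eliminated) → {(Dee, 2490, 1960, cs), (Dee, 8820, 1960, cs), (Hal, 2490, 1300, cs), (Hal, 8820, 1300, cs), (Jo, 6820, 7230, p3), (Kim, 2490, 1330, cs), (Kim, 8820, 1330, cs), (Rae, 2490, 6980, cs), (Rae, 8820, 6980, cs), (Uma, 2490, 230, cs), (Uma, 8820, 230, cs), (Zed, 1920, 3300, p1), (Zed, 360, 3300, p1), (Zed, 9550, 3300, p1)}
σ[budget ≤ salary]: keep tuples satisfying budget ≤ salary → {(Dee, 2490, 1960, cs), (Dee, 8820, 1960, cs), (Hal, 2490, 1300, cs), (Hal, 8820, 1300, cs), (Kim, 2490, 1330, cs), (Kim, 8820, 1330, cs), (Rae, 8820, 6980, cs), (Uma, 2490, 230, cs), (Uma, 8820, 230, cs), (Zed, 9550, 3300, p1)}
π[dept, budget]: project onto (dept, budget) (4 duplicate(s) eliminated) → {(cs, 1300), (cs, 1330), (cs, 1960), (cs, 230), (cs, 6980), (p1, 3300)}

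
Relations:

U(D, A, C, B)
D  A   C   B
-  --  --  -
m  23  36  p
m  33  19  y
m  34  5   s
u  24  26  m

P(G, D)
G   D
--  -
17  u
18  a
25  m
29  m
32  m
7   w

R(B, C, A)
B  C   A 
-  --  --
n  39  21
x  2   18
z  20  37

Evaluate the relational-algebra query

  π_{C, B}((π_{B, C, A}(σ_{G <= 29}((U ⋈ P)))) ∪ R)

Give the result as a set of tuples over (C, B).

Joining U and P on D yields {(m, 23, 36, p, 25), (m, 23, 36, p, 29), (m, 23, 36, p, 32), (m, 33, 19, y, 25), (m, 33, 19, y, 29), (m, 33, 19, y, 32), (m, 34, 5, s, 25), (m, 34, 5, s, 29), (m, 34, 5, s, 32), (u, 24, 26, m, 17)}.
σ[G <= 29]: keep tuples satisfying G <= 29 → {(m, 23, 36, p, 25), (m, 23, 36, p, 29), (m, 33, 19, y, 25), (m, 33, 19, y, 29), (m, 34, 5, s, 25), (m, 34, 5, s, 29), (u, 24, 26, m, 17)}
Projecting to B, C, A (3 duplicate(s) eliminated): {(m, 26, 24), (p, 36, 23), (s, 5, 34), (y, 19, 33)}
Union: {(m, 26, 24), (p, 36, 23), (s, 5, 34), (y, 19, 33)} with {(n, 39, 21), (x, 2, 18), (z, 20, 37)} → {(m, 26, 24), (n, 39, 21), (p, 36, 23), (s, 5, 34), (x, 2, 18), (y, 19, 33), (z, 20, 37)}
Projecting to C, B: {(19, y), (2, x), (20, z), (26, m), (36, p), (39, n), (5, s)}

{(19, y), (2, x), (20, z), (26, m), (36, p), (39, n), (5, s)}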